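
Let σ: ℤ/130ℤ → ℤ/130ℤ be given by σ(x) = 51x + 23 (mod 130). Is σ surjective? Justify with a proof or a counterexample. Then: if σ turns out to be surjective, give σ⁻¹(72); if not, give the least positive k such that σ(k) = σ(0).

29

Since gcd(51, 130) = 1, 51 is invertible modulo 130. Euclid's algorithm: 130 = 2·51 + 28, 51 = 1·28 + 23, 28 = 1·23 + 5, 23 = 4·5 + 3, 5 = 1·3 + 2, 3 = 1·2 + 1; back-substituting gives 1 = 51·51 − 20·130, so 51⁻¹ ≡ 51 (mod 130).
For any y ∈ ℤ/130ℤ, x = 51(y − 23) mod 130 satisfies σ(x) = 51·51(y − 23) + 23 ≡ y (since 51·51 ≡ 1 mod 130). So every y has a preimage.
Hence σ is surjective.
Since σ is surjective, we compute σ⁻¹(72): solve 51x + 23 ≡ 72 (mod 130), i.e. 51x ≡ 49 (mod 130).
Multiplying by 51⁻¹ = 51 gives x ≡ 51·49 = 2499 = 19·130 + 29 ≡ 29 (mod 130).
Check: σ(29) = 51·29 + 23 = 1502 = 11·130 + 72 ≡ 72 (mod 130).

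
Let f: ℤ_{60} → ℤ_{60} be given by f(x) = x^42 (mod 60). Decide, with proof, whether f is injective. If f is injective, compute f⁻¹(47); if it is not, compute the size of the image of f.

f(2): Repeated squaring mod 60: 2^1 ≡ 2, 2^2 ≡ 2² = 4, 2^4 ≡ 4² = 16, 2^8 ≡ 16² = 256 ≡ 16, 2^16 ≡ 16² = 256 ≡ 16, 2^32 ≡ 16² = 256 ≡ 16. Since 42 = 32 + 8 + 2, 2^42 ≡ 16·16·4: 16·16 = 256 ≡ 16, then 16·4 = 64 ≡ 4. So 2^42 ≡ 4 (mod 60).
f(8): Repeated squaring mod 60: 8^1 ≡ 8, 8^2 ≡ 8² = 64 ≡ 4, 8^4 ≡ 4² = 16, 8^8 ≡ 16² = 256 ≡ 16, 8^16 ≡ 16² = 256 ≡ 16, 8^32 ≡ 16² = 256 ≡ 16. Since 42 = 32 + 8 + 2, 8^42 ≡ 16·16·4: 16·16 = 256 ≡ 16, then 16·4 = 64 ≡ 4. So 8^42 ≡ 4 (mod 60).
So f(2) = f(8) = 4 while 2 ≠ 8, therefore f is not injective.
Since f is not injective, we determine |image(f)|. Computing x^42 mod 60 for each x (by repeated squaring, reducing mod 60 at every step), the values f(0), f(1), …, f(59) are: 0, 1, 4, 9, 16, 25, 36, 49, 4, 21, 40, 1, 24, 49, 16, 45, 16, 49, 24, 1, 40, 21, 4, 49, 36, 25, 16, 9, 4, 1, 0, 1, 4, 9, 16, 25, 36, 49, 4, 21, 40, 1, 24, 49, 16, 45, 16, 49, 24, 1, 40, 21, 4, 49, 36, 25, 16, 9, 4, 1.
The distinct values are {0, 1, 4, 9, 16, 21, 24, 25, 36, 40, 45, 49}; there are 12 of them.

12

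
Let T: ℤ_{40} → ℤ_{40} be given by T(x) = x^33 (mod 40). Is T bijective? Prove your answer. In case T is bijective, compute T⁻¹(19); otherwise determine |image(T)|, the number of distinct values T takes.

T(0) = 0^33 = 0.
T(10): Repeated squaring mod 40: 10^1 ≡ 10, 10^2 ≡ 10² = 100 ≡ 20, 10^4 ≡ 20² = 400 ≡ 0, 10^8 ≡ 0² = 0, 10^16 ≡ 0² = 0, 10^32 ≡ 0² = 0. Since 33 = 32 + 1, 10^33 ≡ 0·10: 0·10 = 0. So 10^33 ≡ 0 (mod 40).
So T(0) = T(10) = 0 while 0 ≠ 10, hence T is not injective, hence not bijective.
Since T is not bijective, we determine |image(T)|. Computing x^33 mod 40 for each x (by repeated squaring, reducing mod 40 at every step), the values T(0), T(1), …, T(39) are: 0, 1, 32, 3, 24, 5, 16, 7, 8, 9, 0, 11, 32, 13, 24, 15, 16, 17, 8, 19, 0, 21, 32, 23, 24, 25, 16, 27, 8, 29, 0, 31, 32, 33, 24, 35, 16, 37, 8, 39.
The distinct values are {0, 1, 3, 5, 7, 8, 9, 11, 13, 15, 16, 17, 19, 21, 23, 24, 25, 27, 29, 31, 32, 33, 35, 37, 39}; there are 25 of them.

25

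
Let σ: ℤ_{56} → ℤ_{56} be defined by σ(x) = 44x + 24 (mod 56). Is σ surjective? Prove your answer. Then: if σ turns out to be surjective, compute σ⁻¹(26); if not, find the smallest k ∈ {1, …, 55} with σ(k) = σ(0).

14

Since gcd(44, 56) = 4, we have 44x ≡ 0 (mod 4) for all x, so σ(x) ≡ 0 (mod 4).
But 1 ≢ 0 (mod 4), so 1 ∈ ℤ_{56} has no preimage. Hence σ is not surjective.
Since σ is not surjective, we find the least positive k with σ(k) = σ(0): this means 44k ≡ 0 (mod 56), i.e. 56 ∣ 44k. Since gcd(44, 56) = 4, dividing through by 4 this holds exactly when 14 ∣ 11k, and as gcd(11, 14) = 1, exactly when 14 ∣ k.
The smallest positive such k is 14.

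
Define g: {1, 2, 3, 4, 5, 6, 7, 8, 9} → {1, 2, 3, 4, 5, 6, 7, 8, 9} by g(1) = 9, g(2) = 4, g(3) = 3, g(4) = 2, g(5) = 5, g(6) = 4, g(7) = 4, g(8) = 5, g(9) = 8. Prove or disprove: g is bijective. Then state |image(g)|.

g(2) = 4 = g(6) with 2 ≠ 6, so g is not injective, hence not bijective.
The image of g is {2, 3, 4, 5, 8, 9}, which has 6 elements.

6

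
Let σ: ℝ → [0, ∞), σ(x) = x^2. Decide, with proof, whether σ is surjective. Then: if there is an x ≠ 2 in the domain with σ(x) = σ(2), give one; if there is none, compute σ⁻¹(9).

-2

For any y ∈ [0, ∞), x = y^{1/2} ∈ ℝ satisfies x^2 = y, so σ is surjective.
For the follow-up, such an x exists: taking x = −2 ∈ ℝ gives σ(−2) = 4 = σ(2) with −2 ≠ 2.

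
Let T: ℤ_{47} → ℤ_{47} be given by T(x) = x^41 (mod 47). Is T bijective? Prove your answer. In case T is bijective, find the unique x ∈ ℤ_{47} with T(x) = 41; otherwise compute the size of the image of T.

44

Since 47 is prime, the nonzero elements of ℤ_{47} form a cyclic group of order 46.
As gcd(41, 46) = 1, raising to the 41st power is a bijection on this group: if s^41 ≡ t^41 then (st^{−1})^41 = 1, and the only element of order dividing gcd(41, 46) = 1 is 1, so s = t.
With T(0) = 0 this makes T injective on all of ℤ_{47}, hence bijective (finite equal-size domain and codomain). In particular T is bijective.
Since T is bijective, we find the preimage of 41. The inverse of x ↦ x^41 on (ℤ_{47})^× is x ↦ x^9, because 41·9 = 369 = 8·46 + 1 ≡ 1 (mod 46) and x^{46} = 1 for x ≠ 0 (Fermat). So T⁻¹(41) = 41^9 mod 47.
Repeated squaring mod 47: 41^1 ≡ 41, 41^2 ≡ 41² = 1681 ≡ 36, 41^4 ≡ 36² = 1296 ≡ 27, 41^8 ≡ 27² = 729 ≡ 24. Since 9 = 8 + 1, 41^9 ≡ 24·41: 24·41 = 984 ≡ 44. So 41^9 ≡ 44 (mod 47).
Hence T⁻¹(41) = 44.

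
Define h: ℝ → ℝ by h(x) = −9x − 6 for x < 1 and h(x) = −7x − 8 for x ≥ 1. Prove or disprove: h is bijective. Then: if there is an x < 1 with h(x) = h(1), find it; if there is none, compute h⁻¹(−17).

9/7

Both pieces are strictly decreasing (slopes −9 and −7), so each is injective on its own interval.
The left piece maps (−∞, 1) onto (−15, ∞); the right piece maps [1, ∞) onto (−∞, −15].
Since −15 = −15, the images partition ℝ: h is injective and surjective, hence bijective.
Because the two images are disjoint, no x < 1 has h(x) = h(1), so we compute h⁻¹(−17): −17 lies in (−∞, −15], so solve −7x − 8 = −17: x = (−17 + 8)/(−7) = 9/7.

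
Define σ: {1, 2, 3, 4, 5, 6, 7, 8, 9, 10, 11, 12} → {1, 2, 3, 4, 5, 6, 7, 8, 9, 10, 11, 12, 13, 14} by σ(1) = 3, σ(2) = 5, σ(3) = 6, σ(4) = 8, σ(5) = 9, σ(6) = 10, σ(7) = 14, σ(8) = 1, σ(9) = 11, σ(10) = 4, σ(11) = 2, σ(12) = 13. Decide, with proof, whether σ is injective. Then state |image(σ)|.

The values σ(1), …, σ(12) are 3, 5, 6, 8, 9, 10, 14, 1, 11, 4, 2, 13 — all distinct.
So σ(s) = σ(t) only when s = t, and σ is injective.
The image of σ is {1, 2, 3, 4, 5, 6, 8, 9, 10, 11, 13, 14}, which has 12 elements.

12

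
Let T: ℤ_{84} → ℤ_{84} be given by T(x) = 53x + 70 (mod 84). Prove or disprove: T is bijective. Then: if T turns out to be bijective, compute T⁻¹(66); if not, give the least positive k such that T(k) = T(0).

76

Suppose T(x_1) = T(x_2) in ℤ_{84}. Then 53x_1 + 70 ≡ 53x_2 + 70 (mod 84), thus 53(x_1 − x_2) ≡ 0 (mod 84).
Since gcd(53, 84) = 1, 53 is invertible modulo 84, so x_1 − x_2 ≡ 0 (mod 84), i.e. x_1 = x_2.
We now compute 53⁻¹ mod 84 explicitly. Euclid's algorithm: 84 = 1·53 + 31, 53 = 1·31 + 22, 31 = 1·22 + 9, 22 = 2·9 + 4, 9 = 2·4 + 1; back-substituting gives 1 = 65·53 − 41·84, so 53⁻¹ ≡ 65 (mod 84).
Then y ↦ 65(y − 70) is a two-sided inverse to T, so every y ∈ ℤ_{84} has a preimage.
Therefore T is bijective.
Since T is bijective, we find T⁻¹(66): we need 53x ≡ 66 − 70 ≡ 80 (mod 84). Using 53⁻¹ = 65: x ≡ 65·80 = 5200 = 61·84 + 76, so x = 76.
Check: T(76) = 53·76 + 70 = 4098 = 48·84 + 66 ≡ 66 (mod 84).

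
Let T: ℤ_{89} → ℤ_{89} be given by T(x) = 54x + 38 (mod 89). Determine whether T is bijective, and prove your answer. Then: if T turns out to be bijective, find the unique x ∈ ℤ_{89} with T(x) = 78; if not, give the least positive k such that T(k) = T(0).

By definition, injectivity means: for all u, v in the domain, T(u) = T(v) implies u = v.
Suppose T(u) = T(v) in ℤ_{89}. Then 54u + 38 ≡ 54v + 38 (mod 89), thus 54(u − v) ≡ 0 (mod 89).
Since gcd(54, 89) = 1, 54 is invertible modulo 89, therefore u − v ≡ 0 (mod 89), i.e. u = v.
We now compute 54⁻¹ mod 89 explicitly. Euclid's algorithm: 89 = 1·54 + 35, 54 = 1·35 + 19, 35 = 1·19 + 16, 19 = 1·16 + 3, 16 = 5·3 + 1; back-substituting gives 1 = 61·54 − 37·89, so 54⁻¹ ≡ 61 (mod 89).
For any y ∈ ℤ_{89}, x = 61(y − 38) mod 89 satisfies T(x) = 54·61(y − 38) + 38 ≡ y (since 54·61 ≡ 1 mod 89). So every y has a preimage.
Therefore T is bijective.
Since T is bijective, we find T⁻¹(78): we need 54x ≡ 78 − 38 ≡ 40 (mod 89). Using 54⁻¹ = 61: x ≡ 61·40 = 2440 = 27·89 + 37, so x = 37.
Check: T(37) = 54·37 + 38 = 2036 = 22·89 + 78 ≡ 78 (mod 89).

37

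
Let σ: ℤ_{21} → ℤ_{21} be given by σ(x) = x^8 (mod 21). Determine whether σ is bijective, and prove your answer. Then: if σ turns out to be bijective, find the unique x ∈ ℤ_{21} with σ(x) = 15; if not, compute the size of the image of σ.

σ(2): Repeated squaring mod 21: 2^1 ≡ 2, 2^2 ≡ 2² = 4, 2^4 ≡ 4² = 16, 2^8 ≡ 16² = 256 ≡ 4. So 2^8 ≡ 4 (mod 21).
σ(5): Repeated squaring mod 21: 5^1 ≡ 5, 5^2 ≡ 5² = 25 ≡ 4, 5^4 ≡ 4² = 16, 5^8 ≡ 16² = 256 ≡ 4. So 5^8 ≡ 4 (mod 21).
So σ(2) = σ(5) = 4 while 2 ≠ 5, therefore σ is not injective, hence not bijective.
Since σ is not bijective, we determine |image(σ)|. Computing x^8 mod 21 for each x (by repeated squaring, reducing mod 21 at every step), the values σ(0), σ(1), …, σ(20) are: 0, 1, 4, 9, 16, 4, 15, 7, 1, 18, 16, 16, 18, 1, 7, 15, 4, 16, 9, 4, 1.
The distinct values are {0, 1, 4, 7, 9, 15, 16, 18}; there are 8 of them.

8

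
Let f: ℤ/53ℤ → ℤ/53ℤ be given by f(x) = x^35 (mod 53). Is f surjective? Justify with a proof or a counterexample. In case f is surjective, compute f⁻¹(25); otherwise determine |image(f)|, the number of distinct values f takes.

Since 53 is prime, the nonzero elements of ℤ/53ℤ form a cyclic group of order 52.
As gcd(35, 52) = 1, raising to the 35th power is a bijection on this group: if u^35 ≡ v^35 then (uv^{−1})^35 = 1, and the only element of order dividing gcd(35, 52) = 1 is 1, so u = v.
With f(0) = 0 this makes f injective on all of ℤ/53ℤ, hence bijective (finite equal-size domain and codomain). In particular f is surjective.
Since f is surjective, we find the preimage of 25. The inverse of x ↦ x^35 on (ℤ/53ℤ)^× is x ↦ x^3, because 35·3 = 105 = 2·52 + 1 ≡ 1 (mod 52) and x^{52} = 1 for x ≠ 0 (Fermat). So f⁻¹(25) = 25^3 mod 53.
Repeated squaring mod 53: 25^1 ≡ 25, 25^2 ≡ 25² = 625 ≡ 42. Since 3 = 2 + 1, 25^3 ≡ 42·25: 42·25 = 1050 ≡ 43. So 25^3 ≡ 43 (mod 53).
Hence f⁻¹(25) = 43.

43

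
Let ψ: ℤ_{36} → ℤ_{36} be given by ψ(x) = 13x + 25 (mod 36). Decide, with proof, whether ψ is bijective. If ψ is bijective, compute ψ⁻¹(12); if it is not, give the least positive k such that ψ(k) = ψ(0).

Suppose ψ(x_1) = ψ(x_2) in ℤ_{36}. Then 13x_1 + 25 ≡ 13x_2 + 25 (mod 36), so 13(x_1 − x_2) ≡ 0 (mod 36).
Since gcd(13, 36) = 1, 13 is invertible modulo 36, hence x_1 − x_2 ≡ 0 (mod 36), i.e. x_1 = x_2.
We now compute 13⁻¹ mod 36 explicitly. Euclid's algorithm: 36 = 2·13 + 10, 13 = 1·10 + 3, 10 = 3·3 + 1; back-substituting gives 1 = 25·13 − 9·36, so 13⁻¹ ≡ 25 (mod 36).
For any y ∈ ℤ_{36}, x = 25(y − 25) mod 36 satisfies ψ(x) = 13·25(y − 25) + 25 ≡ y (since 13·25 ≡ 1 mod 36). So every y has a preimage.
Thus ψ is bijective.
Since ψ is bijective, we find ψ⁻¹(12): we need 13x ≡ 12 − 25 ≡ 23 (mod 36). Using 13⁻¹ = 25: x ≡ 25·23 = 575 = 15·36 + 35, so x = 35.
Check: ψ(35) = 13·35 + 25 = 480 = 13·36 + 12 ≡ 12 (mod 36).

35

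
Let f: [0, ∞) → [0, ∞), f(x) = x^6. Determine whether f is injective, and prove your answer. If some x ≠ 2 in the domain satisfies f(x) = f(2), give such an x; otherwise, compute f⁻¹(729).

3

On [0, ∞), x ↦ x^6 is strictly increasing, so f(s) = f(t) forces s = t. Thus f is injective.
Since x ↦ x^6 is strictly increasing on [0, ∞), it is injective there, so no x ≠ 2 in the domain has f(x) = f(2). We therefore compute f⁻¹(729) = 729^{1/6} = 3 (indeed 3^6 = 729).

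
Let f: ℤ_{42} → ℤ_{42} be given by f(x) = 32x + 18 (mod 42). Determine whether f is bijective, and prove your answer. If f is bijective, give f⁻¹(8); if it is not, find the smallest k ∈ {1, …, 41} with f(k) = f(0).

21

Recall: injectivity means: for all s, t in the domain, f(s) = f(t) implies s = t.
We have gcd(32, 42) = 2 > 1. Taking s = 0 and t = 21: f(0) = 18 and f(21) = 32·21 + 18 = 690 ≡ 18 (mod 42).
So f(0) = f(21) while 0 ≠ 21, hence f is not injective, hence not bijective.
Since f is not bijective, we find the least positive k with f(k) = f(0): this means 32k ≡ 0 (mod 42), i.e. 42 ∣ 32k. Since gcd(32, 42) = 2, dividing through by 2 this holds exactly when 21 ∣ 16k, and as gcd(16, 21) = 1, exactly when 21 ∣ k.
The smallest positive such k is 21.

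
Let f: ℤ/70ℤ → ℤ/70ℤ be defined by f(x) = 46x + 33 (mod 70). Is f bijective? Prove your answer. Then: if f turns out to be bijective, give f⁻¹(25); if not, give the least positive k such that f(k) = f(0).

We have gcd(46, 70) = 2 > 1. Taking x_1 = 0 and x_2 = 35: f(0) = 33 and f(35) = 46·35 + 33 = 1643 ≡ 33 (mod 70).
So f(0) = f(35) while 0 ≠ 35, therefore f is not injective, hence not bijective.
Since f is not bijective, we find the least positive k with f(k) = f(0): this means 46k ≡ 0 (mod 70), i.e. 70 ∣ 46k. Since gcd(46, 70) = 2, dividing through by 2 this holds exactly when 35 ∣ 23k, and as gcd(23, 35) = 1, exactly when 35 ∣ k.
The smallest positive such k is 35.

35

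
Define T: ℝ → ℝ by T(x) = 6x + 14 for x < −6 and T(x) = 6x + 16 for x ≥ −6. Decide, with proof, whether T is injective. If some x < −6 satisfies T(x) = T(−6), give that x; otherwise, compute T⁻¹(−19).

-35/6

Both pieces are strictly increasing (slopes 6 and 6), so each is injective on its own interval.
The left piece maps (−∞, −6) onto (−∞, −22); the right piece maps [−6, ∞) onto [−20, ∞).
These images are disjoint, so no value is attained by both pieces. Thus T is injective.
Because the two images are disjoint, no x < −6 has T(x) = T(−6), so we compute T⁻¹(−19): −19 lies in [−20, ∞), so solve 6x + 16 = −19: x = (−19 − 16)/6 = −35/6.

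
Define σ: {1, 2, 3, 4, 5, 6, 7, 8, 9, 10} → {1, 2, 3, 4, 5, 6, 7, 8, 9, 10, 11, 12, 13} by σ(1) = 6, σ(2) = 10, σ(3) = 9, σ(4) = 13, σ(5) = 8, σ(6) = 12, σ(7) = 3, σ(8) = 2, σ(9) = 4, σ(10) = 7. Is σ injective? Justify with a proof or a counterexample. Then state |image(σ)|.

10

The values σ(1), …, σ(10) are 6, 10, 9, 13, 8, 12, 3, 2, 4, 7 — all distinct.
So σ(x_1) = σ(x_2) only when x_1 = x_2, and σ is injective.
The image of σ is {2, 3, 4, 6, 7, 8, 9, 10, 12, 13}, which has 10 elements.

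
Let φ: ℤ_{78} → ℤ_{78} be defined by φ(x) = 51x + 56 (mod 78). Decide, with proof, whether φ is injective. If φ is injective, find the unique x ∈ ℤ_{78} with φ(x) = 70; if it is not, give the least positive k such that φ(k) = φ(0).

26

We have gcd(51, 78) = 3 > 1. Taking s = 0 and t = 26: φ(0) = 56 and φ(26) = 51·26 + 56 = 1382 ≡ 56 (mod 78).
So φ(0) = φ(26) while 0 ≠ 26, hence φ is not injective.
Since φ is not injective, we find the least positive k with φ(k) = φ(0): this means 51k ≡ 0 (mod 78), i.e. 78 ∣ 51k. Since gcd(51, 78) = 3, dividing through by 3 this holds exactly when 26 ∣ 17k, and as gcd(17, 26) = 1, exactly when 26 ∣ k.
The smallest positive such k is 26.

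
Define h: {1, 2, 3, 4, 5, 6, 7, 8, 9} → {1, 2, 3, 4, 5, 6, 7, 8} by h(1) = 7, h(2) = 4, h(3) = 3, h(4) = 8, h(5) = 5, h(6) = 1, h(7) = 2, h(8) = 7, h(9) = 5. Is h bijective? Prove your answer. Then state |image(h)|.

h(1) = 7 = h(8) with 1 ≠ 8, so h is not injective, hence not bijective.
The image of h is {1, 2, 3, 4, 5, 7, 8}, which has 7 elements.

7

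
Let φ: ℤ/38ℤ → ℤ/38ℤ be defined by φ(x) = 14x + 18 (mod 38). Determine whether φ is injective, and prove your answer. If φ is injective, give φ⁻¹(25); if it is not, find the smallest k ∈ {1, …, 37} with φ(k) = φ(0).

Recall that φ is injective when φ(x_1) = φ(x_2) forces x_1 = x_2.
We have gcd(14, 38) = 2 > 1. Taking x_1 = 0 and x_2 = 19: φ(0) = 18 and φ(19) = 14·19 + 18 = 284 ≡ 18 (mod 38).
So φ(0) = φ(19) while 0 ≠ 19, hence φ is not injective.
Since φ is not injective, we find the least positive k with φ(k) = φ(0): this means 14k ≡ 0 (mod 38), i.e. 38 ∣ 14k. Since gcd(14, 38) = 2, dividing through by 2 this holds exactly when 19 ∣ 7k, and as gcd(7, 19) = 1, exactly when 19 ∣ k.
The smallest positive such k is 19.

19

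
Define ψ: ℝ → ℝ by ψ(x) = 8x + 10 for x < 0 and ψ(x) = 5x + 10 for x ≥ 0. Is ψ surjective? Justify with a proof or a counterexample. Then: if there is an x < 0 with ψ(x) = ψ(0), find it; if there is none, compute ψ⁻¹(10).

Both pieces are strictly increasing (slopes 8 and 5), so each is injective on its own interval.
The left piece maps (−∞, 0) onto (−∞, 10); the right piece maps [0, ∞) onto [10, ∞).
These images together cover ℝ, so ψ is surjective.
Because the two images are disjoint, no x < 0 has ψ(x) = ψ(0), so we compute ψ⁻¹(10): 10 lies in [10, ∞), so solve 5x + 10 = 10: x = (10 − 10)/5 = 0.

0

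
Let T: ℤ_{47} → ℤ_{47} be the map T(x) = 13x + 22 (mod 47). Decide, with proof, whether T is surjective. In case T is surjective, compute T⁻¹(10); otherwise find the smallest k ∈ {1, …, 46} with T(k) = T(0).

Since gcd(13, 47) = 1, 13 is invertible modulo 47. Euclid's algorithm: 47 = 3·13 + 8, 13 = 1·8 + 5, 8 = 1·5 + 3, 5 = 1·3 + 2, 3 = 1·2 + 1; back-substituting gives 1 = 29·13 − 8·47, so 13⁻¹ ≡ 29 (mod 47).
Then y ↦ 29(y − 22) is a two-sided inverse to T, so every y ∈ ℤ_{47} has a preimage.
So T is surjective.
Since T is surjective, we find T⁻¹(10): we need 13x ≡ 10 − 22 ≡ 35 (mod 47). Using 13⁻¹ = 29: x ≡ 29·35 = 1015 = 21·47 + 28, so x = 28.
Check: T(28) = 13·28 + 22 = 386 = 8·47 + 10 ≡ 10 (mod 47).

28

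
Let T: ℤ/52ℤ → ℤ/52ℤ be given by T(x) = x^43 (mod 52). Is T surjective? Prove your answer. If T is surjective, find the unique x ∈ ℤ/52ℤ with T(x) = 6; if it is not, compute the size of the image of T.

39

T(0) = 0^43 = 0.
T(26): Repeated squaring mod 52: 26^1 ≡ 26, 26^2 ≡ 26² = 676 ≡ 0, 26^4 ≡ 0² = 0, 26^8 ≡ 0² = 0, 26^16 ≡ 0² = 0, 26^32 ≡ 0² = 0. Since 43 = 32 + 8 + 2 + 1, 26^43 ≡ 0·0·0·26: 0·0 = 0, then 0·0 = 0, then 0·26 = 0. So 26^43 ≡ 0 (mod 52).
So T(0) = T(26) = 0 while 0 ≠ 26, therefore T is not injective.
A non-injective map from the 52-element set ℤ/52ℤ to itself takes at most 51 distinct values, so it cannot be surjective. So T is not surjective.
Since T is not surjective, we determine |image(T)|. Computing x^43 mod 52 for each x (by repeated squaring, reducing mod 52 at every step), the values T(0), T(1), …, T(51) are: 0, 1, 24, 3, 4, 21, 20, 19, 44, 9, 36, 15, 12, 13, 40, 11, 16, 17, 8, 7, 32, 5, 48, 23, 28, 25, 0, 27, 24, 29, 4, 47, 20, 45, 44, 35, 36, 41, 12, 39, 40, 37, 16, 43, 8, 33, 32, 31, 48, 49, 28, 51.
The distinct values are {0, 1, 3, 4, 5, 7, 8, 9, 11, 12, 13, 15, 16, 17, 19, 20, 21, 23, 24, 25, 27, 28, 29, 31, 32, 33, 35, 36, 37, 39, 40, 41, 43, 44, 45, 47, 48, 49, 51}; there are 39 of them.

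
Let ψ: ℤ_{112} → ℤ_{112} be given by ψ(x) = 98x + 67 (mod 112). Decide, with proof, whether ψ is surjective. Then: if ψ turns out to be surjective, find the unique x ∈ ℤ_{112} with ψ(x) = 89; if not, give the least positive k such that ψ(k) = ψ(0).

Recall: ψ is surjective if every y in the codomain equals ψ(x) for some x in the domain.
Since gcd(98, 112) = 14, we have 98x ≡ 0 (mod 14) for all x, so ψ(x) ≡ 11 (mod 14).
But 0 ≢ 11 (mod 14), so 0 ∈ ℤ_{112} has no preimage. Therefore ψ is not surjective.
Since ψ is not surjective, we find the least positive k with ψ(k) = ψ(0): this means 98k ≡ 0 (mod 112), i.e. 112 ∣ 98k. Since gcd(98, 112) = 14, dividing through by 14 this holds exactly when 8 ∣ 7k, and as gcd(7, 8) = 1, exactly when 8 ∣ k.
The smallest positive such k is 8.

8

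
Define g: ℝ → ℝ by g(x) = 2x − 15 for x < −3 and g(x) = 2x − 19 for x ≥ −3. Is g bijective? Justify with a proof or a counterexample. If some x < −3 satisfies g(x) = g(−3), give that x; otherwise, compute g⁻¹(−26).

Both pieces are strictly increasing (slopes 2 and 2), so each is injective on its own interval.
The left piece maps (−∞, −3) onto (−∞, −21); the right piece maps [−3, ∞) onto [−25, ∞).
These images overlap. In particular g(−3) = −25 (right piece), and solving 2x − 15 = −25 on the left piece gives x = −5 < −3.
So g(−5) = g(−3) with −5 ≠ −3, and g is not injective, hence not bijective. This x = −5 is the requested value below −3.

-5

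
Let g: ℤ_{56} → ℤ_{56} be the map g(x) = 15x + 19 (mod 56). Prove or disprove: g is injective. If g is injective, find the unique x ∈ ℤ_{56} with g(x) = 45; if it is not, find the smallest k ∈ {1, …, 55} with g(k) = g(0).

54

Suppose g(s) = g(t) in ℤ_{56}. Then 15s + 19 ≡ 15t + 19 (mod 56), so 15(s − t) ≡ 0 (mod 56).
Since gcd(15, 56) = 1, 15 is invertible modulo 56, thus s − t ≡ 0 (mod 56), i.e. s = t.
Therefore g is injective.
We now compute 15⁻¹ mod 56 explicitly. Euclid's algorithm: 56 = 3·15 + 11, 15 = 1·11 + 4, 11 = 2·4 + 3, 4 = 1·3 + 1; back-substituting gives 1 = 15·15 − 4·56, so 15⁻¹ ≡ 15 (mod 56).
Since g is injective, we find g⁻¹(45): we need 15x ≡ 45 − 19 ≡ 26 (mod 56). Using 15⁻¹ = 15: x ≡ 15·26 = 390 = 6·56 + 54, so x = 54.
Check: g(54) = 15·54 + 19 = 829 = 14·56 + 45 ≡ 45 (mod 56).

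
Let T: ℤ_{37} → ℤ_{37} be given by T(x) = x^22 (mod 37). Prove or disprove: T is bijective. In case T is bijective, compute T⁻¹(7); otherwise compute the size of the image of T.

19

T(18): Repeated squaring mod 37: 18^1 ≡ 18, 18^2 ≡ 18² = 324 ≡ 28, 18^4 ≡ 28² = 784 ≡ 7, 18^8 ≡ 7² = 49 ≡ 12, 18^16 ≡ 12² = 144 ≡ 33. Since 22 = 16 + 4 + 2, 18^22 ≡ 33·7·28: 33·7 = 231 ≡ 9, then 9·28 = 252 ≡ 30. So 18^22 ≡ 30 (mod 37).
T(19): Repeated squaring mod 37: 19^1 ≡ 19, 19^2 ≡ 19² = 361 ≡ 28, 19^4 ≡ 28² = 784 ≡ 7, 19^8 ≡ 7² = 49 ≡ 12, 19^16 ≡ 12² = 144 ≡ 33. Since 22 = 16 + 4 + 2, 19^22 ≡ 33·7·28: 33·7 = 231 ≡ 9, then 9·28 = 252 ≡ 30. So 19^22 ≡ 30 (mod 37).
So T(18) = T(19) = 30 while 18 ≠ 19, therefore T is not injective, hence not bijective.
Since T is not bijective, we determine |image(T)|. Computing x^22 mod 37 for each x (by repeated squaring, reducing mod 37 at every step), the values T(0), T(1), …, T(36) are: 0, 1, 21, 7, 34, 4, 36, 33, 11, 12, 10, 26, 16, 3, 27, 28, 9, 25, 30, 30, 25, 9, 28, 27, 3, 16, 26, 10, 12, 11, 33, 36, 4, 34, 7, 21, 1.
The distinct values are {0, 1, 3, 4, 7, 9, 10, 11, 12, 16, 21, 25, 26, 27, 28, 30, 33, 34, 36}; there are 19 of them.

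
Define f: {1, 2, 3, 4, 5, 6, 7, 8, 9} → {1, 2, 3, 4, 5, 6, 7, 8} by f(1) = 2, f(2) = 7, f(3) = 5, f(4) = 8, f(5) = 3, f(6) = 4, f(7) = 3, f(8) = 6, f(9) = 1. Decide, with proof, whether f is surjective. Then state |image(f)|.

8

Every element of the codomain has a preimage: 1 = f(9), 2 = f(1), 3 = f(5), 4 = f(6), 5 = f(3), 6 = f(8), 7 = f(2), 8 = f(4).
So f is surjective.
The image of f is {1, 2, 3, 4, 5, 6, 7, 8}, which has 8 elements.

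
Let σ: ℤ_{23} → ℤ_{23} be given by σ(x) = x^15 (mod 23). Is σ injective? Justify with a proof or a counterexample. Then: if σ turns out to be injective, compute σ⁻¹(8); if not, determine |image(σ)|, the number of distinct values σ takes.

6

Since 23 is prime, the nonzero elements of ℤ_{23} form a cyclic group of order 22.
As gcd(15, 22) = 1, raising to the 15th power is a bijection on this group: if u^15 ≡ v^15 then (uv^{−1})^15 = 1, and the only element of order dividing gcd(15, 22) = 1 is 1, so u = v.
With σ(0) = 0 this makes σ injective on all of ℤ_{23}, hence bijective (finite equal-size domain and codomain). In particular σ is injective.
Since σ is injective, we find the preimage of 8. The inverse of x ↦ x^15 on (ℤ_{23})^× is x ↦ x^3, because 15·3 = 45 = 2·22 + 1 ≡ 1 (mod 22) and x^{22} = 1 for x ≠ 0 (Fermat). So σ⁻¹(8) = 8^3 mod 23.
Repeated squaring mod 23: 8^1 ≡ 8, 8^2 ≡ 8² = 64 ≡ 18. Since 3 = 2 + 1, 8^3 ≡ 18·8: 18·8 = 144 ≡ 6. So 8^3 ≡ 6 (mod 23).
Hence σ⁻¹(8) = 6.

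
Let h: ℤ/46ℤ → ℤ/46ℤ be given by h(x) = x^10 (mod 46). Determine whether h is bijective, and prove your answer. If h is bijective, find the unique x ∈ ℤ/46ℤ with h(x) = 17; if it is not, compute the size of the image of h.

h(22): Repeated squaring mod 46: 22^1 ≡ 22, 22^2 ≡ 22² = 484 ≡ 24, 22^4 ≡ 24² = 576 ≡ 24, 22^8 ≡ 24² = 576 ≡ 24. Since 10 = 8 + 2, 22^10 ≡ 24·24: 24·24 = 576 ≡ 24. So 22^10 ≡ 24 (mod 46).
h(24): Repeated squaring mod 46: 24^1 ≡ 24, 24^2 ≡ 24² = 576 ≡ 24, 24^4 ≡ 24² = 576 ≡ 24, 24^8 ≡ 24² = 576 ≡ 24. Since 10 = 8 + 2, 24^10 ≡ 24·24: 24·24 = 576 ≡ 24. So 24^10 ≡ 24 (mod 46).
So h(22) = h(24) = 24 while 22 ≠ 24, so h is not injective, hence not bijective.
Since h is not bijective, we determine |image(h)|. Computing x^10 mod 46 for each x (by repeated squaring, reducing mod 46 at every step), the values h(0), h(1), …, h(45) are: 0, 1, 12, 31, 6, 9, 4, 13, 26, 41, 16, 25, 2, 39, 18, 3, 36, 27, 32, 29, 8, 35, 24, 23, 24, 35, 8, 29, 32, 27, 36, 3, 18, 39, 2, 25, 16, 41, 26, 13, 4, 9, 6, 31, 12, 1.
The distinct values are {0, 1, 2, 3, 4, 6, 8, 9, 12, 13, 16, 18, 23, 24, 25, 26, 27, 29, 31, 32, 35, 36, 39, 41}; there are 24 of them.

24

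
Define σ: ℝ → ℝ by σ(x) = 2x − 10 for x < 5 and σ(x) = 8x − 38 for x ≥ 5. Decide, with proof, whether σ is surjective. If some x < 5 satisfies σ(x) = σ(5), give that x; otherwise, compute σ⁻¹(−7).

3/2

Both pieces are strictly increasing (slopes 2 and 8), so each is injective on its own interval.
The left piece maps (−∞, 5) onto (−∞, 0); the right piece maps [5, ∞) onto [2, ∞).
The union (−∞, 0) ∪ [2, ∞) omits the interval between 0 and 2; in particular 0 has no preimage. So σ is not surjective.
Because the two images are disjoint, no x < 5 has σ(x) = σ(5), so we compute σ⁻¹(−7): −7 lies in (−∞, 0), so solve 2x − 10 = −7: x = (−7 + 10)/2 = 3/2.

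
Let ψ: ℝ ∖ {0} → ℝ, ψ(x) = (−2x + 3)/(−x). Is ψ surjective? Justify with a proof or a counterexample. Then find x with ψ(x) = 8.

-1/2

If ψ(x) = 2, cross-multiplying gives −1(−2x + 3) = −2(−x), which simplifies to −3 = 0 — false.  So 2 has no preimage and ψ is not surjective.
Solving ψ(x) = 8: cross-multiplying gives −2x + 3 = 8(−x), which rearranges to 6x = −3, so x = −1/2.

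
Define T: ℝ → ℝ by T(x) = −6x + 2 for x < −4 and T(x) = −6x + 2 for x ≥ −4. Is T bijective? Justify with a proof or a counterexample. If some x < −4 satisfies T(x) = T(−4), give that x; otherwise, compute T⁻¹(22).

Both pieces are strictly decreasing (slopes −6 and −6), so each is injective on its own interval.
The left piece maps (−∞, −4) onto (26, ∞); the right piece maps [−4, ∞) onto (−∞, 26].
Since 26 = 26, the images partition ℝ: T is injective and surjective, hence bijective.
Because the two images are disjoint, no x < −4 has T(x) = T(−4), so we compute T⁻¹(22): 22 lies in (−∞, 26], so solve −6x + 2 = 22: x = (22 − 2)/(−6) = −10/3.

-10/3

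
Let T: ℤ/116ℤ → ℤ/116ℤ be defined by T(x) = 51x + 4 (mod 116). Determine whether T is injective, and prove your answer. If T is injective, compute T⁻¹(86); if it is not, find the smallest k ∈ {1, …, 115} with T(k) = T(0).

Recall: T is injective when T(u) = T(v) forces u = v.
Suppose T(u) = T(v) in ℤ/116ℤ. Then 51u + 4 ≡ 51v + 4 (mod 116), thus 51(u − v) ≡ 0 (mod 116).
Since gcd(51, 116) = 1, 51 is invertible modulo 116, hence u − v ≡ 0 (mod 116), i.e. u = v.
Thus T is injective.
We now compute 51⁻¹ mod 116 explicitly. Euclid's algorithm: 116 = 2·51 + 14, 51 = 3·14 + 9, 14 = 1·9 + 5, 9 = 1·5 + 4, 5 = 1·4 + 1; back-substituting gives 1 = 91·51 − 40·116, so 51⁻¹ ≡ 91 (mod 116).
Since T is injective, we compute T⁻¹(86): solve 51x + 4 ≡ 86 (mod 116), i.e. 51x ≡ 82 (mod 116).
Multiplying by 51⁻¹ = 91 gives x ≡ 91·82 = 7462 = 64·116 + 38 ≡ 38 (mod 116).
Check: T(38) = 51·38 + 4 = 1942 = 16·116 + 86 ≡ 86 (mod 116).

38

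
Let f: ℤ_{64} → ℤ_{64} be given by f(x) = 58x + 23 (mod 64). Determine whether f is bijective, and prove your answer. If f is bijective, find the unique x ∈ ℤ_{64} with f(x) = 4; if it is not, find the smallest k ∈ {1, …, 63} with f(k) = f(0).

32

We have gcd(58, 64) = 2 > 1. Taking a = 0 and b = 32: f(0) = 23 and f(32) = 58·32 + 23 = 1879 ≡ 23 (mod 64).
So f(0) = f(32) while 0 ≠ 32, therefore f is not injective, hence not bijective.
Since f is not bijective, we find the least positive k with f(k) = f(0): this means 58k ≡ 0 (mod 64), i.e. 64 ∣ 58k. Since gcd(58, 64) = 2, dividing through by 2 this holds exactly when 32 ∣ 29k, and as gcd(29, 32) = 1, exactly when 32 ∣ k.
The smallest positive such k is 32.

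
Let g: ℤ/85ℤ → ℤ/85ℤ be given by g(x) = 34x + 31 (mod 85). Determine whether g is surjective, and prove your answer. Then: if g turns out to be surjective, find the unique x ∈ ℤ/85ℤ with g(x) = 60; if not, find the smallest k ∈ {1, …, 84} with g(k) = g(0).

By definition, g is surjective if every y in the codomain equals g(x) for some x in the domain.
Since gcd(34, 85) = 17, we have 34x ≡ 0 (mod 17) for all x, so g(x) ≡ 14 (mod 17).
But 0 ≢ 14 (mod 17), so 0 ∈ ℤ/85ℤ has no preimage. Thus g is not surjective.
Since g is not surjective, we find the least positive k with g(k) = g(0): this means 34k ≡ 0 (mod 85), i.e. 85 ∣ 34k. Since gcd(34, 85) = 17, dividing through by 17 this holds exactly when 5 ∣ 2k, and as gcd(2, 5) = 1, exactly when 5 ∣ k.
The smallest positive such k is 5.

5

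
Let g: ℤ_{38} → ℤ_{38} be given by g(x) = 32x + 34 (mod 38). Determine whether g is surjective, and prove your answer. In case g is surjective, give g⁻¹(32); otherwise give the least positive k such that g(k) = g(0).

Recall that surjectivity means every element of the codomain has a preimage under g.
Since gcd(32, 38) = 2, we have 32x ≡ 0 (mod 2) for all x, so g(x) ≡ 0 (mod 2).
But 1 ≢ 0 (mod 2), so 1 ∈ ℤ_{38} has no preimage. Therefore g is not surjective.
Since g is not surjective, we find the least positive k with g(k) = g(0): this means 32k ≡ 0 (mod 38), i.e. 38 ∣ 32k. Since gcd(32, 38) = 2, dividing through by 2 this holds exactly when 19 ∣ 16k, and as gcd(16, 19) = 1, exactly when 19 ∣ k.
The smallest positive such k is 19.

19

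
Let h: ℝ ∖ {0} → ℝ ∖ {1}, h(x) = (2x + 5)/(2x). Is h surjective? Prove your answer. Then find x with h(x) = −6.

-5/14

For any y ≠ 1, solving y(2x) = 2x + 5 for x gives a well-defined x ≠ 0. So h is surjective.
Solving h(x) = −6: cross-multiplying gives 2x + 5 = −6(2x), which rearranges to 14x = −5, so x = −5/14.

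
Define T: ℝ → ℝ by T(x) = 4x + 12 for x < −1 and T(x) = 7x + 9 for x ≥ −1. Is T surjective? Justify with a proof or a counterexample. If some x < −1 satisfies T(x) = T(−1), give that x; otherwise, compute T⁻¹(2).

-5/2

Both pieces are strictly increasing (slopes 4 and 7), so each is injective on its own interval.
The left piece maps (−∞, −1) onto (−∞, 8); the right piece maps [−1, ∞) onto [2, ∞).
The union (−∞, 8) ∪ [2, ∞) covers ℝ, so T is surjective.
For the follow-up: the images overlap, so an x < −1 with T(x) = T(−1) exists. T(−1) = 2; solving 4x + 12 = 2 for x < −1 gives x = (2 − 12)/4 = −5/2.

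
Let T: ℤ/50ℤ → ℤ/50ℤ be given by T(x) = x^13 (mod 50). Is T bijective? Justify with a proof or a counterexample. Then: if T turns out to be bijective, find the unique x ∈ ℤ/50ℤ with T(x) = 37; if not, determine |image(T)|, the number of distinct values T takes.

42

T(0) = 0^13 = 0.
T(10): Repeated squaring mod 50: 10^1 ≡ 10, 10^2 ≡ 10² = 100 ≡ 0, 10^4 ≡ 0² = 0, 10^8 ≡ 0² = 0. Since 13 = 8 + 4 + 1, 10^13 ≡ 0·0·10: 0·0 = 0, then 0·10 = 0. So 10^13 ≡ 0 (mod 50).
So T(0) = T(10) = 0 while 0 ≠ 10, thus T is not injective, hence not bijective.
Since T is not bijective, we determine |image(T)|. Computing x^13 mod 50 for each x (by repeated squaring, reducing mod 50 at every step), the values T(0), T(1), …, T(49) are: 0, 1, 42, 23, 14, 25, 16, 7, 38, 29, 0, 31, 22, 3, 44, 25, 46, 37, 18, 9, 0, 11, 2, 33, 24, 25, 26, 17, 48, 39, 0, 41, 32, 13, 4, 25, 6, 47, 28, 19, 0, 21, 12, 43, 34, 25, 36, 27, 8, 49.
The distinct values are {0, 1, 2, 3, 4, 6, 7, 8, 9, 11, 12, 13, 14, 16, 17, 18, 19, 21, 22, 23, 24, 25, 26, 27, 28, 29, 31, 32, 33, 34, 36, 37, 38, 39, 41, 42, 43, 44, 46, 47, 48, 49}; there are 42 of them.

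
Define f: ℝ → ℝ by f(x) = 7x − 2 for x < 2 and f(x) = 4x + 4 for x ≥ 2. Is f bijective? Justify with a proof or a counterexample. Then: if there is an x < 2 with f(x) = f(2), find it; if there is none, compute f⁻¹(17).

Both pieces are strictly increasing (slopes 7 and 4), so each is injective on its own interval.
The left piece maps (−∞, 2) onto (−∞, 12); the right piece maps [2, ∞) onto [12, ∞).
Since 12 = 12, the images partition ℝ: f is injective and surjective, hence bijective.
Because the two images are disjoint, no x < 2 has f(x) = f(2), so we compute f⁻¹(17): 17 lies in [12, ∞), so solve 4x + 4 = 17: x = (17 − 4)/4 = 13/4.

13/4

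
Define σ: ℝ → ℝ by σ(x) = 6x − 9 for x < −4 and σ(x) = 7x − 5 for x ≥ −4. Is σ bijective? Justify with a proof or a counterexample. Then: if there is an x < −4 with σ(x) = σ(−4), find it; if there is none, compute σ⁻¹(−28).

Both pieces are strictly increasing (slopes 6 and 7), so each is injective on its own interval.
The left piece maps (−∞, −4) onto (−∞, −33); the right piece maps [−4, ∞) onto [−33, ∞).
Since −33 = −33, the images partition ℝ: σ is injective and surjective, hence bijective.
Because the two images are disjoint, no x < −4 has σ(x) = σ(−4), so we compute σ⁻¹(−28): −28 lies in [−33, ∞), so solve 7x − 5 = −28: x = (−28 + 5)/7 = −23/7.

-23/7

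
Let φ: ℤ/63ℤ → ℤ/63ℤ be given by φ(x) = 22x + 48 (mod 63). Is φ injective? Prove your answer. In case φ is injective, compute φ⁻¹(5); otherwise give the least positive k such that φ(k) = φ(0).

Recall that φ is injective when φ(a) = φ(b) forces a = b.
If φ(a) = φ(b), then 22a ≡ 22b (mod 63). Because gcd(22, 63) = 1, we may cancel 22 to get a ≡ b (mod 63).
Hence φ is injective.
We now compute 22⁻¹ mod 63 explicitly. Euclid's algorithm: 63 = 2·22 + 19, 22 = 1·19 + 3, 19 = 6·3 + 1; back-substituting gives 1 = 43·22 − 15·63, so 22⁻¹ ≡ 43 (mod 63).
Since φ is injective, we compute φ⁻¹(5): solve 22x + 48 ≡ 5 (mod 63), i.e. 22x ≡ 20 (mod 63).
Multiplying by 22⁻¹ = 43 gives x ≡ 43·20 = 860 = 13·63 + 41 ≡ 41 (mod 63).
Check: φ(41) = 22·41 + 48 = 950 = 15·63 + 5 ≡ 5 (mod 63).

41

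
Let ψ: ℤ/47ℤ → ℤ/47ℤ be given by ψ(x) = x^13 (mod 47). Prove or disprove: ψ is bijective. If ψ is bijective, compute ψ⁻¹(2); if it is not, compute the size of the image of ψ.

Since 47 is prime, the nonzero elements of ℤ/47ℤ form a cyclic group of order 46.
As gcd(13, 46) = 1, raising to the 13th power is a bijection on this group: if x_1^13 ≡ x_2^13 then (x_1x_2^{−1})^13 = 1, and the only element of order dividing gcd(13, 46) = 1 is 1, so x_1 = x_2.
With ψ(0) = 0 this makes ψ injective on all of ℤ/47ℤ, hence bijective (finite equal-size domain and codomain). In particular ψ is bijective.
Since ψ is bijective, we find the preimage of 2. The inverse of x ↦ x^13 on (ℤ/47ℤ)^× is x ↦ x^39, because 13·39 = 507 = 11·46 + 1 ≡ 1 (mod 46) and x^{46} = 1 for x ≠ 0 (Fermat). So ψ⁻¹(2) = 2^39 mod 47.
Repeated squaring mod 47: 2^1 ≡ 2, 2^2 ≡ 2² = 4, 2^4 ≡ 4² = 16, 2^8 ≡ 16² = 256 ≡ 21, 2^16 ≡ 21² = 441 ≡ 18, 2^32 ≡ 18² = 324 ≡ 42. Since 39 = 32 + 4 + 2 + 1, 2^39 ≡ 42·16·4·2: 42·16 = 672 ≡ 14, then 14·4 = 56 ≡ 9, then 9·2 = 18. So 2^39 ≡ 18 (mod 47).
Hence ψ⁻¹(2) = 18.

18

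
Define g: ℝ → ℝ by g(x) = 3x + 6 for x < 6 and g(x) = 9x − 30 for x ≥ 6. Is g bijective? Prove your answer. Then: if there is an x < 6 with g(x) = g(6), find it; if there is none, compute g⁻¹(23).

17/3

Both pieces are strictly increasing (slopes 3 and 9), so each is injective on its own interval.
The left piece maps (−∞, 6) onto (−∞, 24); the right piece maps [6, ∞) onto [24, ∞).
Since 24 = 24, the images partition ℝ: g is injective and surjective, hence bijective.
Because the two images are disjoint, no x < 6 has g(x) = g(6), so we compute g⁻¹(23): 23 lies in (−∞, 24), so solve 3x + 6 = 23: x = (23 − 6)/3 = 17/3.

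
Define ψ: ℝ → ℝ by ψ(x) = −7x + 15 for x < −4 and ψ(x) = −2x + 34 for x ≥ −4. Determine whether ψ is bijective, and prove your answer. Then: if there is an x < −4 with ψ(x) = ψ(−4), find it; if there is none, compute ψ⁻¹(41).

Both pieces are strictly decreasing (slopes −7 and −2), so each is injective on its own interval.
The left piece maps (−∞, −4) onto (43, ∞); the right piece maps [−4, ∞) onto (−∞, 42].
The images leave a gap (43 has no preimage), so ψ is not surjective, hence not bijective.
Because the two images are disjoint, no x < −4 has ψ(x) = ψ(−4), so we compute ψ⁻¹(41): 41 lies in (−∞, 42], so solve −2x + 34 = 41: x = (41 − 34)/(−2) = −7/2.

-7/2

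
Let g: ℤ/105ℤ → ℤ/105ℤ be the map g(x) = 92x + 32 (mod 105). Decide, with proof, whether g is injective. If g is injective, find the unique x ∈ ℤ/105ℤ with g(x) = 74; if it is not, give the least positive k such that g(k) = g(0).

Recall: g is injective when g(a) = g(b) forces a = b.
Suppose g(a) = g(b) in ℤ/105ℤ. Then 92a + 32 ≡ 92b + 32 (mod 105), therefore 92(a − b) ≡ 0 (mod 105).
Since gcd(92, 105) = 1, 92 is invertible modulo 105, therefore a − b ≡ 0 (mod 105), i.e. a = b.
So g is injective.
We now compute 92⁻¹ mod 105 explicitly. Euclid's algorithm: 105 = 1·92 + 13, 92 = 7·13 + 1; back-substituting gives 1 = 8·92 − 7·105, so 92⁻¹ ≡ 8 (mod 105).
Since g is injective, we find g⁻¹(74): we need 92x ≡ 74 − 32 ≡ 42 (mod 105). Using 92⁻¹ = 8: x ≡ 8·42 = 336 = 3·105 + 21, so x = 21.
Check: g(21) = 92·21 + 32 = 1964 = 18·105 + 74 ≡ 74 (mod 105).

21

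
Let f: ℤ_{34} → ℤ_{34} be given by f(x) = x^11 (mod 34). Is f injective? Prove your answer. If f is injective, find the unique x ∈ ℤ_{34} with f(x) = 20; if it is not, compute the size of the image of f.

Computing x^11 mod 34 for each x (by repeated squaring, reducing mod 34 at every step), the values f(0), f(1), …, f(33) are: 0, 1, 8, 7, 30, 11, 22, 31, 2, 15, 20, 29, 6, 21, 10, 9, 16, 17, 18, 25, 24, 13, 28, 5, 14, 19, 32, 3, 12, 23, 4, 27, 26, 33.
Every element of ℤ_{34} appears exactly once in this list, so f is a bijection, and in particular injective.
Since f is injective, we read off the preimage of 20 from the same table: f(10) = 20, so f⁻¹(20) = 10.

10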